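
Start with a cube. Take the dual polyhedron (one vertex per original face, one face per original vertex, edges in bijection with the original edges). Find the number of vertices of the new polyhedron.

6

The base solid has V = 8, E = 12, F = 6.
The dual swaps V and F and preserves E: V′ = F = 6, E′ = E = 12, F′ = V = 8.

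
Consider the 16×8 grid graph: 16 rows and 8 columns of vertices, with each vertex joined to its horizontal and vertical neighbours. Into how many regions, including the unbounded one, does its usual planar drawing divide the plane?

106

The grid has V = 16·8 = 128 vertices and E = 16·7 + 8·15 = 232 edges.
F = 2 − V + E = 2 − 128 + 232 = 106.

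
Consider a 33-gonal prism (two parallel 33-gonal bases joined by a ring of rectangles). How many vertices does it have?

66

A prism on an n-gon has two n-gon bases and n rectangular sides: V = 2·33 = 66, E = 3·33 = 99, F = 33 + 2 = 35.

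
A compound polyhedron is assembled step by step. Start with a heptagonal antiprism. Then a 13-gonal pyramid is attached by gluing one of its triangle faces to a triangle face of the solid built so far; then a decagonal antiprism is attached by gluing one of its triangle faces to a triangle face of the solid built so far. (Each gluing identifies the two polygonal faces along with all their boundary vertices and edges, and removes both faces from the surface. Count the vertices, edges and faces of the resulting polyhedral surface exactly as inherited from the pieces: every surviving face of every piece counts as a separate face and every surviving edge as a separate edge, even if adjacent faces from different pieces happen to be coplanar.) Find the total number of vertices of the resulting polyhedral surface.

A heptagonal antiprism: V=14, E=28, F=16.
Attach a 13-gonal pyramid (V=14, E=26, F=14) along a 3-gon: merge 3 vertices and 3 edges, delete both glued faces → V=25, E=51, F=28.
Attach a decagonal antiprism (V=20, E=40, F=22) along a 3-gon: merge 3 vertices and 3 edges, delete both glued faces → V=42, E=88, F=48.
Check: V − E + F = 42 − 88 + 48 = 2.

42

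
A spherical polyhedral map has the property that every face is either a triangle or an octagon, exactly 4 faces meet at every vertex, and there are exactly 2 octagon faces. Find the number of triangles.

16

Let x be the number of triangles; then F = 2 + x.
Edge–face incidences: 2E = 8·2 + 3·x = 16 + 3x.
Every vertex has degree 4, so 4V = 2E.
Euler: V − E + F = 2 ⇒ (2E)/4 − E + (2 + x) = 2.
Multiply by 8: 2·(2E) − 4·(2E) + 8·(2 + x) = 16, i.e. 16 + 8x − 2·(16 + 3x) = 16.
Collecting terms: 2x − 16 = 16, so 2x = 32, so x = 16.
Then 2E = 16 + 3·16 = 64, so E = 32, V = 2E/4 = 16, F = 2 + 16 = 18.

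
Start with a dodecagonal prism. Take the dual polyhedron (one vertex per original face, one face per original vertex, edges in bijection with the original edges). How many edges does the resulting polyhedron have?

36

The base solid has V = 24, E = 36, F = 14.
The dual swaps V and F and preserves E: V′ = F = 14, E′ = E = 36, F′ = V = 24.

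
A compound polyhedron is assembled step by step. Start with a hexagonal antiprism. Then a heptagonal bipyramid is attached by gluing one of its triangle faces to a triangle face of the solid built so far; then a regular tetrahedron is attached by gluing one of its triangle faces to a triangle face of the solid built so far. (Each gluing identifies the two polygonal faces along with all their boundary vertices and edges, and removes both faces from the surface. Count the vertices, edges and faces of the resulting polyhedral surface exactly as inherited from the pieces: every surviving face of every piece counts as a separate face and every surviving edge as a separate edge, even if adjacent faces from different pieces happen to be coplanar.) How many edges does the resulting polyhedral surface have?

A hexagonal antiprism: V=12, E=24, F=14.
Attach a heptagonal bipyramid (V=9, E=21, F=14) along a 3-gon: merge 3 vertices and 3 edges, delete both glued faces → V=18, E=42, F=26.
Attach a regular tetrahedron (V=4, E=6, F=4) along a 3-gon: merge 3 vertices and 3 edges, delete both glued faces → V=19, E=45, F=28.
Check: V − E + F = 19 − 45 + 28 = 2.

45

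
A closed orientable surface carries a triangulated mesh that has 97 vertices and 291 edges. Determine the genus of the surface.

Every face is a triangle and each edge borders two faces, so 3F = 2·291, giving F = 194.
χ = V − E + F = 97 − 291 + 194 = 0.
For a closed orientable surface χ = 2 − 2g, so g = (2 − (0))/2 = 1.

1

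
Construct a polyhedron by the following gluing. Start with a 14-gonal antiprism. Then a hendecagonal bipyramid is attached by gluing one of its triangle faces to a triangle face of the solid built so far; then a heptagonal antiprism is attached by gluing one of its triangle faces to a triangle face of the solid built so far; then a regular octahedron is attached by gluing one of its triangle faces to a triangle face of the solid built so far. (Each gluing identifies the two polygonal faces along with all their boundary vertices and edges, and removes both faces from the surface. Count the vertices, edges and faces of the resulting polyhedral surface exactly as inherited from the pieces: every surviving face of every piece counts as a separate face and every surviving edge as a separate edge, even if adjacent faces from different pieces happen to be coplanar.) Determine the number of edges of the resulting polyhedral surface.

A 14-gonal antiprism: V=28, E=56, F=30.
Attach a hendecagonal bipyramid (V=13, E=33, F=22) along a 3-gon: merge 3 vertices and 3 edges, delete both glued faces → V=38, E=86, F=50.
Attach a heptagonal antiprism (V=14, E=28, F=16) along a 3-gon: merge 3 vertices and 3 edges, delete both glued faces → V=49, E=111, F=64.
Attach a regular octahedron (V=6, E=12, F=8) along a 3-gon: merge 3 vertices and 3 edges, delete both glued faces → V=52, E=120, F=70.
Check: V − E + F = 52 − 120 + 70 = 2.

120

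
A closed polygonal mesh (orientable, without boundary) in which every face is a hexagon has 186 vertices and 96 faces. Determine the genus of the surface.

4

Every face is a hexagon, so 2E = 6·96 = 576, giving E = 288.
χ = V − E + F = 186 − 288 + 96 = -6.
For a closed orientable surface χ = 2 − 2g, so g = (2 − (-6))/2 = 4.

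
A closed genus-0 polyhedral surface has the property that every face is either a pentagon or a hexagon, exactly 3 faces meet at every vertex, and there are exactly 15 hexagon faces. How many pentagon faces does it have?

12

Let x be the number of pentagons; then F = 15 + x.
Edge–face incidences: 2E = 6·15 + 5·x = 90 + 5x.
Every vertex has degree 3, so 3V = 2E.
Euler: V − E + F = 2 ⇒ (2E)/3 − E + (15 + x) = 2.
Multiply by 6: 2·(2E) − 3·(2E) + 6·(15 + x) = 12, i.e. 90 + 6x − (90 + 5x) = 12.
Collecting terms: x = 12.
Then 2E = 90 + 5·12 = 150, so E = 75, V = 2E/3 = 50, F = 15 + 12 = 27.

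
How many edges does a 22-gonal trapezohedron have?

The n-trapezohedron (dual of the n-antiprism) has V = 2·22 + 2 = 46, E = 4·22 = 88, F = 2·22 = 44.

88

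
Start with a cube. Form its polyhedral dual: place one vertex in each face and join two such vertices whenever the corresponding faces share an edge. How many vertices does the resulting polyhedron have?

The base solid has V = 8, E = 12, F = 6.
The dual swaps V and F and preserves E: V′ = F = 6, E′ = E = 12, F′ = V = 8.

6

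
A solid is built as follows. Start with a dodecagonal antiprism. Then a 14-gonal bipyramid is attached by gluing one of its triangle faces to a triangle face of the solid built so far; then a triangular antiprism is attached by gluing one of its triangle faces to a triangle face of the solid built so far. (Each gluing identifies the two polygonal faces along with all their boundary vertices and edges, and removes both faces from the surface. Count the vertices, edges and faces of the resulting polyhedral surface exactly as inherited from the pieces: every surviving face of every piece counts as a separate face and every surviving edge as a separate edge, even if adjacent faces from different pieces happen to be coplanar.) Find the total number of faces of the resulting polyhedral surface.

58

A dodecagonal antiprism: V=24, E=48, F=26.
Attach a 14-gonal bipyramid (V=16, E=42, F=28) along a 3-gon: merge 3 vertices and 3 edges, delete both glued faces → V=37, E=87, F=52.
Attach a triangular antiprism (V=6, E=12, F=8) along a 3-gon: merge 3 vertices and 3 edges, delete both glued faces → V=40, E=96, F=58.
Check: V − E + F = 40 − 96 + 58 = 2.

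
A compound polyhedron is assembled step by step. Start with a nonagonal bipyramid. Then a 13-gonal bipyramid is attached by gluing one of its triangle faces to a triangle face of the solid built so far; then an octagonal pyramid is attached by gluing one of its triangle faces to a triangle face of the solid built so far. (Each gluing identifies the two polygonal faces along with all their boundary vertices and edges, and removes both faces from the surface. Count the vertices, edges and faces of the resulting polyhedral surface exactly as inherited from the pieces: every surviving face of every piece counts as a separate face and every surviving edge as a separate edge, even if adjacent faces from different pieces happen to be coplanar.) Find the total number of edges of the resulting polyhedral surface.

A nonagonal bipyramid: V=11, E=27, F=18.
Attach a 13-gonal bipyramid (V=15, E=39, F=26) along a 3-gon: merge 3 vertices and 3 edges, delete both glued faces → V=23, E=63, F=42.
Attach an octagonal pyramid (V=9, E=16, F=9) along a 3-gon: merge 3 vertices and 3 edges, delete both glued faces → V=29, E=76, F=49.
Check: V − E + F = 29 − 76 + 49 = 2.

76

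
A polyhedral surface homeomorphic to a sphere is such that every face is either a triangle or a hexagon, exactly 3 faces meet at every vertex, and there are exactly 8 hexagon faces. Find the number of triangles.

Let x be the number of triangles; then F = 8 + x.
Edge–face incidences: 2E = 6·8 + 3·x = 48 + 3x.
Every vertex has degree 3, so 3V = 2E.
Euler: V − E + F = 2 ⇒ (2E)/3 − E + (8 + x) = 2.
Multiply by 6: 2·(2E) − 3·(2E) + 6·(8 + x) = 12, i.e. 48 + 6x − (48 + 3x) = 12.
Collecting terms: 3x = 12, so x = 4.
Then 2E = 48 + 3·4 = 60, so E = 30, V = 2E/3 = 20, F = 8 + 4 = 12.

4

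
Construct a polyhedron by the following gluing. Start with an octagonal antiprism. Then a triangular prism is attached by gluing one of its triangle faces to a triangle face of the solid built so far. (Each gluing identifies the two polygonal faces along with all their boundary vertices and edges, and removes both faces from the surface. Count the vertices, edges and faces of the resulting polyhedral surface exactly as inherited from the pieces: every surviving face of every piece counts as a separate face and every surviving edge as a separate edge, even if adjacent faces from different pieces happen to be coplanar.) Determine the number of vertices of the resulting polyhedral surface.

An octagonal antiprism: V=16, E=32, F=18.
Attach a triangular prism (V=6, E=9, F=5) along a 3-gon: merge 3 vertices and 3 edges, delete both glued faces → V=19, E=38, F=21.
Check: V − E + F = 19 − 38 + 21 = 2.

19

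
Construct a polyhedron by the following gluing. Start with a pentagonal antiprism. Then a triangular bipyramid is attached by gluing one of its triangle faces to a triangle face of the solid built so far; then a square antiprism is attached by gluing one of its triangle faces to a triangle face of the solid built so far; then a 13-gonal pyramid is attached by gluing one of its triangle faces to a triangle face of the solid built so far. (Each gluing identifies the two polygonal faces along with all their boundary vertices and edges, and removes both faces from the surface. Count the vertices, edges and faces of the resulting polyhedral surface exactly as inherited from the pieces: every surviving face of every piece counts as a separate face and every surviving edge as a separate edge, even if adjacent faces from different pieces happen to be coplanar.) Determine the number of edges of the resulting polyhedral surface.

A pentagonal antiprism: V=10, E=20, F=12.
Attach a triangular bipyramid (V=5, E=9, F=6) along a 3-gon: merge 3 vertices and 3 edges, delete both glued faces → V=12, E=26, F=16.
Attach a square antiprism (V=8, E=16, F=10) along a 3-gon: merge 3 vertices and 3 edges, delete both glued faces → V=17, E=39, F=24.
Attach a 13-gonal pyramid (V=14, E=26, F=14) along a 3-gon: merge 3 vertices and 3 edges, delete both glued faces → V=28, E=62, F=36.
Check: V − E + F = 28 − 62 + 36 = 2.

62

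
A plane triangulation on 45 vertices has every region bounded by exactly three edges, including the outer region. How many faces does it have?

In a plane triangulation 3F = 2E and V − E + F = 2, so F = 2V − 4 = 2·45 − 4 = 86.

86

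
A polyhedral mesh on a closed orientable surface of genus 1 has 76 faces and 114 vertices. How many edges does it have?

190

For a closed orientable surface of genus 1, χ = 2 − 2·1 = 0.
E = V + F − (0) = 114 + 76 − (0) = 190.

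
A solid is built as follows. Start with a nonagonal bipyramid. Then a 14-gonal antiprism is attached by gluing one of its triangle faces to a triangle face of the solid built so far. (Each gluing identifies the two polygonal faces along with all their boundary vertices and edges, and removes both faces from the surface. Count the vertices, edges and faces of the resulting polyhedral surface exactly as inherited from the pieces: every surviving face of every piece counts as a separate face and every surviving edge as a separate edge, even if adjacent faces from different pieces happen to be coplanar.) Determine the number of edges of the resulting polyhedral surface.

80

A nonagonal bipyramid: V=11, E=27, F=18.
Attach a 14-gonal antiprism (V=28, E=56, F=30) along a 3-gon: merge 3 vertices and 3 edges, delete both glued faces → V=36, E=80, F=46.
Check: V − E + F = 36 − 80 + 46 = 2.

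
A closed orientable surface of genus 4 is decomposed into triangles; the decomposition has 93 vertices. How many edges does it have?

χ = 2 − 2·4 = -6, and every face is a triangle so 3F = 2E.
V − E + F = -6 with E = 3F/2 gives 93 − (3/2 − 1)·F = -6, so F = 198 and E = 297.

297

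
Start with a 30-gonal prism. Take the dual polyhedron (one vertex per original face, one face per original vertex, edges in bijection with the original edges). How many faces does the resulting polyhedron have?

60

The base solid has V = 60, E = 90, F = 32.
The dual swaps V and F and preserves E: V′ = F = 32, E′ = E = 90, F′ = V = 60.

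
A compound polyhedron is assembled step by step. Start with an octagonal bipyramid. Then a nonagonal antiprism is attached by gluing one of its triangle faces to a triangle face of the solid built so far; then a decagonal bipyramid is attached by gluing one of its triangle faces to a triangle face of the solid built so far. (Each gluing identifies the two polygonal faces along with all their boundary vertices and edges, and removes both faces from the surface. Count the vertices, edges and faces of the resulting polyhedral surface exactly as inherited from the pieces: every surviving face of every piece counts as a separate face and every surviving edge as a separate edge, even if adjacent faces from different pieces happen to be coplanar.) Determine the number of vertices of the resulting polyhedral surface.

34

An octagonal bipyramid: V=10, E=24, F=16.
Attach a nonagonal antiprism (V=18, E=36, F=20) along a 3-gon: merge 3 vertices and 3 edges, delete both glued faces → V=25, E=57, F=34.
Attach a decagonal bipyramid (V=12, E=30, F=20) along a 3-gon: merge 3 vertices and 3 edges, delete both glued faces → V=34, E=84, F=52.
Check: V − E + F = 34 − 84 + 52 = 2.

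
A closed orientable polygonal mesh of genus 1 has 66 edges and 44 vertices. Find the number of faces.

22

For a closed orientable surface of genus 1, χ = 2 − 2·1 = 0.
F = 0 − V + E = 0 − 44 + 66 = 22.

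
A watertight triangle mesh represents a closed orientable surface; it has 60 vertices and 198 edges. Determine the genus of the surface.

4

Every face is a triangle and each edge borders two faces, so 3F = 2·198, giving F = 132.
χ = V − E + F = 60 − 198 + 132 = -6.
For a closed orientable surface χ = 2 − 2g, so g = (2 − (-6))/2 = 4.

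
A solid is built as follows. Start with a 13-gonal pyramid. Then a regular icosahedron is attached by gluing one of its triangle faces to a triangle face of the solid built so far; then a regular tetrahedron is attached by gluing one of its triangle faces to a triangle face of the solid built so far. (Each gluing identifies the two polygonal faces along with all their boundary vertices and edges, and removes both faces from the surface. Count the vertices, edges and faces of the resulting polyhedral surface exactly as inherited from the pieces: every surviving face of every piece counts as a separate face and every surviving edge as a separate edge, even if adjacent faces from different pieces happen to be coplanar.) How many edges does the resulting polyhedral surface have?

56

A 13-gonal pyramid: V=14, E=26, F=14.
Attach a regular icosahedron (V=12, E=30, F=20) along a 3-gon: merge 3 vertices and 3 edges, delete both glued faces → V=23, E=53, F=32.
Attach a regular tetrahedron (V=4, E=6, F=4) along a 3-gon: merge 3 vertices and 3 edges, delete both glued faces → V=24, E=56, F=34.
Check: V − E + F = 24 − 56 + 34 = 2.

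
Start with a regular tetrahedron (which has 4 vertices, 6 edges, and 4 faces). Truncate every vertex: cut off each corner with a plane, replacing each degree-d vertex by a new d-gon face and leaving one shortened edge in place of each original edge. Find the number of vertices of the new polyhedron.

12

Truncation replaces each original edge-end by a new vertex, so V′ = 2E = 12.
Each original edge survives, and each old vertex of degree d contributes d new edges; summing degrees gives Σd = 2E, so E′ = E + 2E = 3E = 18.
Each original face survives and each original vertex becomes one new face: F′ = F + V = 8.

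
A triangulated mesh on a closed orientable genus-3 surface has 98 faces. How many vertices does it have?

45

χ = 2 − 2·3 = -4, and every face is a triangle so 3F = 2E.
E = 3·98/2 = 147. Then V = -4 + E − F = -4 + 147 − 98 = 45.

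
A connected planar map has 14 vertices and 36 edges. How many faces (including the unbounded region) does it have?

Euler's formula for a connected plane graph: V − E + F = 2, so F = 2 − 14 + 36 = 24.

24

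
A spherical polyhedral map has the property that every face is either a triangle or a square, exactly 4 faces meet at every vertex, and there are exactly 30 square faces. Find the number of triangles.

Let x be the number of triangles; then F = 30 + x.
Edge–face incidences: 2E = 4·30 + 3·x = 120 + 3x.
Every vertex has degree 4, so 4V = 2E.
Euler: V − E + F = 2 ⇒ (2E)/4 − E + (30 + x) = 2.
Multiply by 8: 2·(2E) − 4·(2E) + 8·(30 + x) = 16, i.e. 240 + 8x − 2·(120 + 3x) = 16.
Collecting terms: 2x = 16, so x = 8.
Then 2E = 120 + 3·8 = 144, so E = 72, V = 2E/4 = 36, F = 30 + 8 = 38.

8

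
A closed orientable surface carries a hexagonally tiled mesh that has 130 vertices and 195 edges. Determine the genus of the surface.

Every face is a hexagon and each edge borders two faces, so 6F = 2·195, giving F = 65.
χ = V − E + F = 130 − 195 + 65 = 0.
For a closed orientable surface χ = 2 − 2g, so g = (2 − (0))/2 = 1.

1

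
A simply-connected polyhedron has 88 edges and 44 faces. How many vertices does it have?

Here V − E + F = 2.
V = 2 + E − F = 2 + 88 − 44 = 46.

46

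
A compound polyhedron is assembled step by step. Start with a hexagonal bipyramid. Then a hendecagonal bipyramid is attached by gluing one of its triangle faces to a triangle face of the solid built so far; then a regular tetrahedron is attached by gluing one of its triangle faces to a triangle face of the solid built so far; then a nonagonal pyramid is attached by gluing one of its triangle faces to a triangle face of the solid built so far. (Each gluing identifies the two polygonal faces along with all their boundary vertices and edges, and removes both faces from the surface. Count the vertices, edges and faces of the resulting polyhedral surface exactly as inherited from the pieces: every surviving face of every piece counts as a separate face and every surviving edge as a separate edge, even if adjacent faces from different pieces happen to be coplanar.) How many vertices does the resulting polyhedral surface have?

26

A hexagonal bipyramid: V=8, E=18, F=12.
Attach a hendecagonal bipyramid (V=13, E=33, F=22) along a 3-gon: merge 3 vertices and 3 edges, delete both glued faces → V=18, E=48, F=32.
Attach a regular tetrahedron (V=4, E=6, F=4) along a 3-gon: merge 3 vertices and 3 edges, delete both glued faces → V=19, E=51, F=34.
Attach a nonagonal pyramid (V=10, E=18, F=10) along a 3-gon: merge 3 vertices and 3 edges, delete both glued faces → V=26, E=66, F=42.
Check: V − E + F = 26 − 66 + 42 = 2.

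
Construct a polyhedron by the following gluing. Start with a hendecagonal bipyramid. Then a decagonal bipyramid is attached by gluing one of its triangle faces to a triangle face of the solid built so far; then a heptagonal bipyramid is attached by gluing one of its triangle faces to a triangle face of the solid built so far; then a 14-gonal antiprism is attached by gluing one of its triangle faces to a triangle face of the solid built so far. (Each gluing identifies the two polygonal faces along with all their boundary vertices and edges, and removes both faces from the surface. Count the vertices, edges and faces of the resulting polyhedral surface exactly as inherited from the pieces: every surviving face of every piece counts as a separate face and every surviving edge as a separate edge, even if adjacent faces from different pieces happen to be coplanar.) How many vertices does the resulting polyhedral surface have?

53

A hendecagonal bipyramid: V=13, E=33, F=22.
Attach a decagonal bipyramid (V=12, E=30, F=20) along a 3-gon: merge 3 vertices and 3 edges, delete both glued faces → V=22, E=60, F=40.
Attach a heptagonal bipyramid (V=9, E=21, F=14) along a 3-gon: merge 3 vertices and 3 edges, delete both glued faces → V=28, E=78, F=52.
Attach a 14-gonal antiprism (V=28, E=56, F=30) along a 3-gon: merge 3 vertices and 3 edges, delete both glued faces → V=53, E=131, F=80.
Check: V − E + F = 53 − 131 + 80 = 2.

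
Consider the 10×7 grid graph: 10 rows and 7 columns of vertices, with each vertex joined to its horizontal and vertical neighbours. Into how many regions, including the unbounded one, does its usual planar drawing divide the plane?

The grid has V = 10·7 = 70 vertices and E = 10·6 + 7·9 = 123 edges.
F = 2 − V + E = 2 − 70 + 123 = 55.

55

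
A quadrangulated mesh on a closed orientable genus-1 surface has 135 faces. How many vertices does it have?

135

χ = 2 − 2·1 = 0, and every face is a square so 4F = 2E.
E = 4·135/2 = 270. Then V = 0 + E − F = 0 + 270 − 135 = 135.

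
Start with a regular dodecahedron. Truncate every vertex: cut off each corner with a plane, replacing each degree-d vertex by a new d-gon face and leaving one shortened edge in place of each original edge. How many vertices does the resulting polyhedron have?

The base solid has V = 20, E = 30, F = 12.
Truncation replaces each original edge-end by a new vertex, so V′ = 2E = 60.
Each original edge survives, and each old vertex of degree d contributes d new edges; summing degrees gives Σd = 2E, so E′ = E + 2E = 3E = 90.
Each original face survives and each original vertex becomes one new face: F′ = F + V = 32.

60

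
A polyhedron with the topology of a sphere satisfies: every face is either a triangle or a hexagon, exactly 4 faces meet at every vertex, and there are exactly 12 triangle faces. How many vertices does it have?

Let x be the number of hexagons; then F = 12 + x.
Edge–face incidences: 2E = 3·12 + 6·x = 36 + 6x.
Every vertex has degree 4, so 4V = 2E.
Euler: V − E + F = 2 ⇒ (2E)/4 − E + (12 + x) = 2.
Multiply by 8: 2·(2E) − 4·(2E) + 8·(12 + x) = 16, i.e. 96 + 8x − 2·(36 + 6x) = 16.
Collecting terms: −4x + 24 = 16, so −4x = −8, so x = 2.
Then 2E = 36 + 6·2 = 48, so E = 24, V = 2E/4 = 12, F = 12 + 2 = 14.

12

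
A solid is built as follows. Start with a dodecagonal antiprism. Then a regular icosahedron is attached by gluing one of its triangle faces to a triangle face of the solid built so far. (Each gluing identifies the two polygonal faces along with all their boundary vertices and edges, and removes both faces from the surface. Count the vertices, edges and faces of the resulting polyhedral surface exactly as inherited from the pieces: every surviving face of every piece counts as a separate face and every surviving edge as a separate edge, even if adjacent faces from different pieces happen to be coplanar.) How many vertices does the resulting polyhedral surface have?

A dodecagonal antiprism: V=24, E=48, F=26.
Attach a regular icosahedron (V=12, E=30, F=20) along a 3-gon: merge 3 vertices and 3 edges, delete both glued faces → V=33, E=75, F=44.
Check: V − E + F = 33 − 75 + 44 = 2.

33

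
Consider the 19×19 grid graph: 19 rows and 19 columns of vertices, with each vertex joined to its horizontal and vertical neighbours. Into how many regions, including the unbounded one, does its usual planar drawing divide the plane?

325

The grid has V = 19·19 = 361 vertices and E = 19·18 + 19·18 = 684 edges.
F = 2 − V + E = 2 − 361 + 684 = 325.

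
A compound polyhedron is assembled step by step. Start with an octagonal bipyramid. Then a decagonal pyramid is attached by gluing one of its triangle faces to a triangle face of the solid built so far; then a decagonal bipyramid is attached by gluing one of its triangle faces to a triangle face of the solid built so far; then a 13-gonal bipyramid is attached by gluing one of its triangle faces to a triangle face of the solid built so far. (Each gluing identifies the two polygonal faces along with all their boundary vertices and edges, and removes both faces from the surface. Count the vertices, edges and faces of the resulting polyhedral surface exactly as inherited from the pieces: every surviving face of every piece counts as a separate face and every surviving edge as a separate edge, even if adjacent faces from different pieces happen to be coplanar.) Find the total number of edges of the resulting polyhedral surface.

104

An octagonal bipyramid: V=10, E=24, F=16.
Attach a decagonal pyramid (V=11, E=20, F=11) along a 3-gon: merge 3 vertices and 3 edges, delete both glued faces → V=18, E=41, F=25.
Attach a decagonal bipyramid (V=12, E=30, F=20) along a 3-gon: merge 3 vertices and 3 edges, delete both glued faces → V=27, E=68, F=43.
Attach a 13-gonal bipyramid (V=15, E=39, F=26) along a 3-gon: merge 3 vertices and 3 edges, delete both glued faces → V=39, E=104, F=67.
Check: V − E + F = 39 − 104 + 67 = 2.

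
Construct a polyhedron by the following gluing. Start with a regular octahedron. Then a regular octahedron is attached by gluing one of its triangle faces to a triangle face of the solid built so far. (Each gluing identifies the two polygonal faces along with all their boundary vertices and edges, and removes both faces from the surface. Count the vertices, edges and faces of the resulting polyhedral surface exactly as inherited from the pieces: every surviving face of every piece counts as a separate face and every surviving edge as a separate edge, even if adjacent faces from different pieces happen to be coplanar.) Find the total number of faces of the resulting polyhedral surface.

14

A regular octahedron: V=6, E=12, F=8.
Attach a regular octahedron (V=6, E=12, F=8) along a 3-gon: merge 3 vertices and 3 edges, delete both glued faces → V=9, E=21, F=14.
Check: V − E + F = 9 − 21 + 14 = 2.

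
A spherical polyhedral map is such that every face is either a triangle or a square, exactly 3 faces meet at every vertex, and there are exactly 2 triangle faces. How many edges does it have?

Let x be the number of squares; then F = 2 + x.
Edge–face incidences: 2E = 3·2 + 4·x = 6 + 4x.
Every vertex has degree 3, so 3V = 2E.
Euler: V − E + F = 2 ⇒ (2E)/3 − E + (2 + x) = 2.
Multiply by 6: 2·(2E) − 3·(2E) + 6·(2 + x) = 12, i.e. 12 + 6x − (6 + 4x) = 12.
Collecting terms: 2x + 6 = 12, so 2x = 6, so x = 3.
Then 2E = 6 + 4·3 = 18, so E = 9, V = 2E/3 = 6, F = 2 + 3 = 5.

9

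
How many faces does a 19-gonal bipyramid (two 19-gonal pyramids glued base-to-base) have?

38

A bipyramid over an n-gon has 2n triangular faces and n + 2 vertices: V = 19 + 2 = 21, E = 3·19 = 57, F = 2·19 = 38.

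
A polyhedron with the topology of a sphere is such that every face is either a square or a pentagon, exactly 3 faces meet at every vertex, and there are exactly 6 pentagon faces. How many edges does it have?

Let x be the number of squares; then F = 6 + x.
Edge–face incidences: 2E = 5·6 + 4·x = 30 + 4x.
Every vertex has degree 3, so 3V = 2E.
Euler: V − E + F = 2 ⇒ (2E)/3 − E + (6 + x) = 2.
Multiply by 6: 2·(2E) − 3·(2E) + 6·(6 + x) = 12, i.e. 36 + 6x − (30 + 4x) = 12.
Collecting terms: 2x + 6 = 12, so 2x = 6, so x = 3.
Then 2E = 30 + 4·3 = 42, so E = 21, V = 2E/3 = 14, F = 6 + 3 = 9.

21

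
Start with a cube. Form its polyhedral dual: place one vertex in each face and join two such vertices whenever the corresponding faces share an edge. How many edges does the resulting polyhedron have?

12

The base solid has V = 8, E = 12, F = 6.
The dual swaps V and F and preserves E: V′ = F = 6, E′ = E = 12, F′ = V = 8.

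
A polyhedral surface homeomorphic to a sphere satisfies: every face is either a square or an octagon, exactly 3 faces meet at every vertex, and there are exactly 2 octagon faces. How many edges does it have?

24

Let x be the number of squares; then F = 2 + x.
Edge–face incidences: 2E = 8·2 + 4·x = 16 + 4x.
Every vertex has degree 3, so 3V = 2E.
Euler: V − E + F = 2 ⇒ (2E)/3 − E + (2 + x) = 2.
Multiply by 6: 2·(2E) − 3·(2E) + 6·(2 + x) = 12, i.e. 12 + 6x − (16 + 4x) = 12.
Collecting terms: 2x − 4 = 12, so 2x = 16, so x = 8.
Then 2E = 16 + 4·8 = 48, so E = 24, V = 2E/3 = 16, F = 2 + 8 = 10.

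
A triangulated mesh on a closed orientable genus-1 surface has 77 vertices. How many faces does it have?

χ = 2 − 2·1 = 0, and every face is a triangle so 3F = 2E.
V − E + F = 0 with E = 3F/2 gives 77 − (3/2 − 1)·F = 0, so F = 154 and E = 231.

154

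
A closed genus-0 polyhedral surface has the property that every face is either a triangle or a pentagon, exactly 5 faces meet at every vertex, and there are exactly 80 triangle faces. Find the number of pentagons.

12

Let x be the number of pentagons; then F = 80 + x.
Edge–face incidences: 2E = 3·80 + 5·x = 240 + 5x.
Every vertex has degree 5, so 5V = 2E.
Euler: V − E + F = 2 ⇒ (2E)/5 − E + (80 + x) = 2.
Multiply by 10: 2·(2E) − 5·(2E) + 10·(80 + x) = 20, i.e. 800 + 10x − 3·(240 + 5x) = 20.
Collecting terms: −5x + 80 = 20, so −5x = −60, so x = 12.
Then 2E = 240 + 5·12 = 300, so E = 150, V = 2E/5 = 60, F = 80 + 12 = 92.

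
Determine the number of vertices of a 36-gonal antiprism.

An antiprism on an n-gon has two n-gon caps and 2n triangles: V = 2·36 = 72, E = 4·36 = 144, F = 2·36 + 2 = 74.

72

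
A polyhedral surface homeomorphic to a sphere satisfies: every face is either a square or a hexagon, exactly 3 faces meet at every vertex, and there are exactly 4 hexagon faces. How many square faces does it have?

Let x be the number of squares; then F = 4 + x.
Edge–face incidences: 2E = 6·4 + 4·x = 24 + 4x.
Every vertex has degree 3, so 3V = 2E.
Euler: V − E + F = 2 ⇒ (2E)/3 − E + (4 + x) = 2.
Multiply by 6: 2·(2E) − 3·(2E) + 6·(4 + x) = 12, i.e. 24 + 6x − (24 + 4x) = 12.
Collecting terms: 2x = 12, so x = 6.
Then 2E = 24 + 4·6 = 48, so E = 24, V = 2E/3 = 16, F = 4 + 6 = 10.

6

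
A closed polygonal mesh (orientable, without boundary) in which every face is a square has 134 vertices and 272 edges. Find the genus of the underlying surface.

2

Every face is a square and each edge borders two faces, so 4F = 2·272, giving F = 136.
χ = V − E + F = 134 − 272 + 136 = -2.
For a closed orientable surface χ = 2 − 2g, so g = (2 − (-2))/2 = 2.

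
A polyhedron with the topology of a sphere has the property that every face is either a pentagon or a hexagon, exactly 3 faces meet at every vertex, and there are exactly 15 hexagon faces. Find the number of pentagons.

12

Let x be the number of pentagons; then F = 15 + x.
Edge–face incidences: 2E = 6·15 + 5·x = 90 + 5x.
Every vertex has degree 3, so 3V = 2E.
Euler: V − E + F = 2 ⇒ (2E)/3 − E + (15 + x) = 2.
Multiply by 6: 2·(2E) − 3·(2E) + 6·(15 + x) = 12, i.e. 90 + 6x − (90 + 5x) = 12.
Collecting terms: x = 12.
Then 2E = 90 + 5·12 = 150, so E = 75, V = 2E/3 = 50, F = 15 + 12 = 27.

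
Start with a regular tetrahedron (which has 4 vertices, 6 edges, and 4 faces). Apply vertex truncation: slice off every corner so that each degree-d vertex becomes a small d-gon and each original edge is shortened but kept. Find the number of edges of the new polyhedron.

Truncation replaces each original edge-end by a new vertex, so V′ = 2E = 12.
Each original edge survives, and each old vertex of degree d contributes d new edges; summing degrees gives Σd = 2E, so E′ = E + 2E = 3E = 18.
Each original face survives and each original vertex becomes one new face: F′ = F + V = 8.

18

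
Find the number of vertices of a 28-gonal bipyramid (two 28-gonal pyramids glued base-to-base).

30

A bipyramid over an n-gon has 2n triangular faces and n + 2 vertices: V = 28 + 2 = 30, E = 3·28 = 84, F = 2·28 = 56.
Check: V − E + F = 30 − 84 + 56 = 2.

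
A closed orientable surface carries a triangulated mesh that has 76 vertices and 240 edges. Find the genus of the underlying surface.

3

Every face is a triangle and each edge borders two faces, so 3F = 2·240, giving F = 160.
χ = V − E + F = 76 − 240 + 160 = -4.
For a closed orientable surface χ = 2 − 2g, so g = (2 − (-4))/2 = 3.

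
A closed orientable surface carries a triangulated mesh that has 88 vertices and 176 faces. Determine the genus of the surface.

1

Every face is a triangle, so 2E = 3·176 = 528, giving E = 264.
χ = V − E + F = 88 − 264 + 176 = 0.
For a closed orientable surface χ = 2 − 2g, so g = (2 − (0))/2 = 1.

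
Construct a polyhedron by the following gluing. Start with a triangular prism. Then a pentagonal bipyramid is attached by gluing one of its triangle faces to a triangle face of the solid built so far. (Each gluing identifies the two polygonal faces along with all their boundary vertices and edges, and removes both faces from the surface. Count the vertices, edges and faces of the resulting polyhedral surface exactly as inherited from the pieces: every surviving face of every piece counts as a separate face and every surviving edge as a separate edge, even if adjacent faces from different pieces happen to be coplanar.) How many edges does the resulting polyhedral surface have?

21

A triangular prism: V=6, E=9, F=5.
Attach a pentagonal bipyramid (V=7, E=15, F=10) along a 3-gon: merge 3 vertices and 3 edges, delete both glued faces → V=10, E=21, F=13.
Check: V − E + F = 10 − 21 + 13 = 2.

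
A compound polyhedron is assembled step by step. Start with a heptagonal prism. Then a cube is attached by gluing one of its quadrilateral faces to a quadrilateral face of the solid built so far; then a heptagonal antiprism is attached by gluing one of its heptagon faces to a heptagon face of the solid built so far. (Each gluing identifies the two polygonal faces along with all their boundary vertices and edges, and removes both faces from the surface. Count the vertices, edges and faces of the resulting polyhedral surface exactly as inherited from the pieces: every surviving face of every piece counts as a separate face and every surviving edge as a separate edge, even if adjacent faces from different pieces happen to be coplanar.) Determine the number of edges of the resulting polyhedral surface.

A heptagonal prism: V=14, E=21, F=9.
Attach a cube (V=8, E=12, F=6) along a 4-gon: merge 4 vertices and 4 edges, delete both glued faces → V=18, E=29, F=13.
Attach a heptagonal antiprism (V=14, E=28, F=16) along a 7-gon: merge 7 vertices and 7 edges, delete both glued faces → V=25, E=50, F=27.
Check: V − E + F = 25 − 50 + 27 = 2.

50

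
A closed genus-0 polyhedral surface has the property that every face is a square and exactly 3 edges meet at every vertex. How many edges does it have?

Each face has 4 edges and each edge borders two faces, so 2E = 4F.
Each vertex has degree 3, so 3V = 2E and hence V = 4F/3.
Euler: V − E + F = 2 ⇒ (4F/3) − (4F/2) + F = 2.
Multiply by 6: (8 − 12 + 6)F = 12, i.e. 2F = 12.
So F = 6, E = 4·6/2 = 12, V = 4·6/3 = 8.

12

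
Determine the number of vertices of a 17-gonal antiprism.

An antiprism on an n-gon has two n-gon caps and 2n triangles: V = 2·17 = 34, E = 4·17 = 68, F = 2·17 + 2 = 36.

34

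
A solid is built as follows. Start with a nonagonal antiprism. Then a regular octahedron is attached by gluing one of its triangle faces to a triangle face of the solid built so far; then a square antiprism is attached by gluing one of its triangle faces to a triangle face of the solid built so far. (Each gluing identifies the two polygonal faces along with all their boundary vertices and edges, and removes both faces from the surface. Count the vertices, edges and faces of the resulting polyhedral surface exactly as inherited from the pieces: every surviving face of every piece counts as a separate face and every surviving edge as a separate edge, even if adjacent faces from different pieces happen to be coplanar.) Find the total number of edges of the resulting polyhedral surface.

A nonagonal antiprism: V=18, E=36, F=20.
Attach a regular octahedron (V=6, E=12, F=8) along a 3-gon: merge 3 vertices and 3 edges, delete both glued faces → V=21, E=45, F=26.
Attach a square antiprism (V=8, E=16, F=10) along a 3-gon: merge 3 vertices and 3 edges, delete both glued faces → V=26, E=58, F=34.
Check: V − E + F = 26 − 58 + 34 = 2.

58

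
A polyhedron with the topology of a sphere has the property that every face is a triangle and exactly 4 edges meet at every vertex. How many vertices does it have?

Each face has 3 edges and each edge borders two faces, so 2E = 3F.
Each vertex has degree 4, so 4V = 2E and hence V = 3F/4.
Euler: V − E + F = 2 ⇒ (3F/4) − (3F/2) + F = 2.
Multiply by 8: (6 − 12 + 8)F = 16, i.e. 2F = 16.
So F = 8, E = 3·8/2 = 12, V = 3·8/4 = 6.

6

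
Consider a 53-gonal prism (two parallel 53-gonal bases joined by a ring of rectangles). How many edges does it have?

159

A prism on an n-gon has two n-gon bases and n rectangular sides: V = 2·53 = 106, E = 3·53 = 159, F = 53 + 2 = 55.
Check: V − E + F = 106 − 159 + 55 = 2.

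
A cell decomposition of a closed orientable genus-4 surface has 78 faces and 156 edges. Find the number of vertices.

72

For a closed orientable surface of genus 4, χ = 2 − 2·4 = -6.
V = -6 + E − F = -6 + 156 − 78 = 72.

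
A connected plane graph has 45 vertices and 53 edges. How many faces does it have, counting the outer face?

10

Euler's formula for a connected plane graph: V − E + F = 2, so F = 2 − 45 + 53 = 10.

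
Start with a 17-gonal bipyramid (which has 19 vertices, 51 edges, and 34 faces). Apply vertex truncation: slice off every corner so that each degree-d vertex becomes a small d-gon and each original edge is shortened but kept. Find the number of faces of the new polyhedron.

53

Truncation replaces each original edge-end by a new vertex, so V′ = 2E = 102.
Each original edge survives, and each old vertex of degree d contributes d new edges; summing degrees gives Σd = 2E, so E′ = E + 2E = 3E = 153.
Each original face survives and each original vertex becomes one new face: F′ = F + V = 53.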